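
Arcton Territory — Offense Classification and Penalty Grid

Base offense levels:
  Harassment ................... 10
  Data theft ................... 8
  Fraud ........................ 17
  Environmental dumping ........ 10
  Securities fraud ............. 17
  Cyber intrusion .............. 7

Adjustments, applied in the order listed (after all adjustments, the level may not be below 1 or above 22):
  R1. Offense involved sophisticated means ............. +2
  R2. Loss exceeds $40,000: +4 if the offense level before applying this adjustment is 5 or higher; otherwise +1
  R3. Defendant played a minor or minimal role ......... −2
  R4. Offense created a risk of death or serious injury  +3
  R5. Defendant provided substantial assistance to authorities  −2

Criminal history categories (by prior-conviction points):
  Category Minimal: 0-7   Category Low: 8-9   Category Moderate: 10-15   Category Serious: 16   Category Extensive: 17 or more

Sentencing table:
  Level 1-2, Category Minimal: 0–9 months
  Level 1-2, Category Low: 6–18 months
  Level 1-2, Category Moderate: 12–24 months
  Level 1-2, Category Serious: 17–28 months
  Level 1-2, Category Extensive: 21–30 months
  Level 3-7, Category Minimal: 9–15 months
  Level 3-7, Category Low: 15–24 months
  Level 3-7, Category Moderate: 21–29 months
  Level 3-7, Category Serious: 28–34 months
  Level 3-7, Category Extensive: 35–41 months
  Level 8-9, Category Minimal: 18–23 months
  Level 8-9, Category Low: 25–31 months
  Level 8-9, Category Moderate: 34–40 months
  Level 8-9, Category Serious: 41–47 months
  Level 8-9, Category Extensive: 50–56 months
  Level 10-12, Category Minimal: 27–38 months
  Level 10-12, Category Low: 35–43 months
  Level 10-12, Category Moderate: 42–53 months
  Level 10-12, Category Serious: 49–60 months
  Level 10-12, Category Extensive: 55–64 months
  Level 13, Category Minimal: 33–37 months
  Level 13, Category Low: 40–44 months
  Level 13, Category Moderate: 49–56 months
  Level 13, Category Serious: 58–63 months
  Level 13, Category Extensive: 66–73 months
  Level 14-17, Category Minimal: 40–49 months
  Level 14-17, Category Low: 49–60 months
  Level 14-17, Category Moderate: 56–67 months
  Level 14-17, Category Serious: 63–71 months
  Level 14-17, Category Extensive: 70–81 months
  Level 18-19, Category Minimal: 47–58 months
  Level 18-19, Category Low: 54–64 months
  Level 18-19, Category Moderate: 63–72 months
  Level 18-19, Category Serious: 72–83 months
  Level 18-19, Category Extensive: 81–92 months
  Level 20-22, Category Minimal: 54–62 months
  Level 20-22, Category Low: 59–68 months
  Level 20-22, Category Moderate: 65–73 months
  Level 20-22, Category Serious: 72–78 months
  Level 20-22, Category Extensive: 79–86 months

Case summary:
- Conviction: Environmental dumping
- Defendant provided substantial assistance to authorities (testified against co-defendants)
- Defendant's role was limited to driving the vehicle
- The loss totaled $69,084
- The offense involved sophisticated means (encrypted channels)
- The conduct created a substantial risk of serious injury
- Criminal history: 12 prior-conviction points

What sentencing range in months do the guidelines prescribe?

Base offense level for environmental dumping: 10.
R1 applies: 10 + 2 = 12.
R2 applies (level before this adjustment is 12 ≥ 5, so +4): 12 + 4 = 16.
R3 applies: 16 − 2 = 14.
R4 applies: 14 + 3 = 17.
R5 applies: 17 − 2 = 15.
Final offense level: 15.
Criminal history: 12 prior points → Category Moderate (10-15).
Level 15 falls in the 14-17 band.
Grid: Level 14-17 × Category Moderate = 56-67 months.

56-67 months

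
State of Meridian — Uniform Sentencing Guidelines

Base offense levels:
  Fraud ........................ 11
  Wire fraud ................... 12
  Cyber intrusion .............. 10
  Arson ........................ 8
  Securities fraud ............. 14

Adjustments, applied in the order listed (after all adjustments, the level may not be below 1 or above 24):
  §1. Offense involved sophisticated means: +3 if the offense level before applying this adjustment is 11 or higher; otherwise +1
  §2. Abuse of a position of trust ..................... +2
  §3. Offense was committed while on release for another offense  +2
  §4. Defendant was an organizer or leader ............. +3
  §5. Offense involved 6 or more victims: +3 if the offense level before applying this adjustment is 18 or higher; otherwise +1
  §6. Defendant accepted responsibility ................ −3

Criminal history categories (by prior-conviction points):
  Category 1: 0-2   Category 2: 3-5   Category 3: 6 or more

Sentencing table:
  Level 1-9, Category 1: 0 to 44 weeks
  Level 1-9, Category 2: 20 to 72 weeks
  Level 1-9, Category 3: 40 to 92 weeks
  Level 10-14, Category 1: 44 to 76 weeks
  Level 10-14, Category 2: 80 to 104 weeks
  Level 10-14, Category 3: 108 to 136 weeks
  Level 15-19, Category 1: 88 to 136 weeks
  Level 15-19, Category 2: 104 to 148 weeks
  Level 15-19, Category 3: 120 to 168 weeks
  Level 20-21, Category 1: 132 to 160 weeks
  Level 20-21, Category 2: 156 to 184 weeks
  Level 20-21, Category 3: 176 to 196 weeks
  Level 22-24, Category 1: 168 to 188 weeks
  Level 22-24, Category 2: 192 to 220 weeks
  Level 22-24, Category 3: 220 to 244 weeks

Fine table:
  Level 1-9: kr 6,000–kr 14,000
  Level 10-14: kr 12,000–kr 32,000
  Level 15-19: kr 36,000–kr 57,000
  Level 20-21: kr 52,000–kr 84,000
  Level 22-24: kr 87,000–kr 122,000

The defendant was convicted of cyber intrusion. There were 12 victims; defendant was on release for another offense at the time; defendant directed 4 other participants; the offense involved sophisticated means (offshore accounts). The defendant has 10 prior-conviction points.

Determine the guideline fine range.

Base offense level for cyber intrusion: 10.
§1 applies (level before this adjustment is 10 < 11, so +1): 10 + 1 = 11.
§2 does not apply.
§3 applies: 11 + 2 = 13.
§4 applies: 13 + 3 = 16.
§5 applies (level before this adjustment is 16 < 18, so +1): 16 + 1 = 17.
Final offense level: 17.
Level 17 falls in the 15-19 band.
Fine table: Level 15-19 → kr 36,000–kr 57,000.

kr 36,000–kr 57,000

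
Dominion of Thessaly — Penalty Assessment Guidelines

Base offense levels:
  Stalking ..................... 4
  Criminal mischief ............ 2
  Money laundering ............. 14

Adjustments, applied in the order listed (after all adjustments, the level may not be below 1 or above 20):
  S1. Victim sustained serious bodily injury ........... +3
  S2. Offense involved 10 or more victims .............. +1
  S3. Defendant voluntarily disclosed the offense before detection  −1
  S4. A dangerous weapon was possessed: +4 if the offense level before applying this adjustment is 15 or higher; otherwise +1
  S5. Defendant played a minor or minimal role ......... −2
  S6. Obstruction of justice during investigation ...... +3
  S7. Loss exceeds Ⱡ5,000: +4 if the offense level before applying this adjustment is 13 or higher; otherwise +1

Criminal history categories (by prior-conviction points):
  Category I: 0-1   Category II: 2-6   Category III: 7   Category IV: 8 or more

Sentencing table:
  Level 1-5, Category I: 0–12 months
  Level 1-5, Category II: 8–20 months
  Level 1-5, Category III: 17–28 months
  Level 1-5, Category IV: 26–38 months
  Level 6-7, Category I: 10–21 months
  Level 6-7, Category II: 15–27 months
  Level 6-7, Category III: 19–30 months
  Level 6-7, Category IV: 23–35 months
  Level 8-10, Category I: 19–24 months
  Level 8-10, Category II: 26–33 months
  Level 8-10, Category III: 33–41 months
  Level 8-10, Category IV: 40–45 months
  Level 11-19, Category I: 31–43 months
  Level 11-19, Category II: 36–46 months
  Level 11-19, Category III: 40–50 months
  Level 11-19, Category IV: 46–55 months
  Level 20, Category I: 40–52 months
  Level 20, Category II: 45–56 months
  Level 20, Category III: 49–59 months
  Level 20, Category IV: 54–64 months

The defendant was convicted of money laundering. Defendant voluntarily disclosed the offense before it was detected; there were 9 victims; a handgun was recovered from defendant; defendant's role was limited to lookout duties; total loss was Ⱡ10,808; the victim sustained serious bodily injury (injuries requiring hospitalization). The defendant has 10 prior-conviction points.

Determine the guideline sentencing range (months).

Base offense level for money laundering: 14.
S1 applies: 14 + 3 = 17.
S3 applies: 17 − 1 = 16.
S4 applies (level before this adjustment is 16 ≥ 15, so +4): 16 + 4 = 20.
S5 applies: 20 − 2 = 18.
S6 does not apply.
S7 applies (level before this adjustment is 18 ≥ 13, so +4): 18 + 4 = 22.
Level 22 exceeds the maximum of 20; capped at 20.
Final offense level: 20.
Criminal history: 10 prior points → Category IV (8+).
Level 20 falls in the 20 band.
Grid: Level 20 × Category IV = 54-64 months.

54-64 months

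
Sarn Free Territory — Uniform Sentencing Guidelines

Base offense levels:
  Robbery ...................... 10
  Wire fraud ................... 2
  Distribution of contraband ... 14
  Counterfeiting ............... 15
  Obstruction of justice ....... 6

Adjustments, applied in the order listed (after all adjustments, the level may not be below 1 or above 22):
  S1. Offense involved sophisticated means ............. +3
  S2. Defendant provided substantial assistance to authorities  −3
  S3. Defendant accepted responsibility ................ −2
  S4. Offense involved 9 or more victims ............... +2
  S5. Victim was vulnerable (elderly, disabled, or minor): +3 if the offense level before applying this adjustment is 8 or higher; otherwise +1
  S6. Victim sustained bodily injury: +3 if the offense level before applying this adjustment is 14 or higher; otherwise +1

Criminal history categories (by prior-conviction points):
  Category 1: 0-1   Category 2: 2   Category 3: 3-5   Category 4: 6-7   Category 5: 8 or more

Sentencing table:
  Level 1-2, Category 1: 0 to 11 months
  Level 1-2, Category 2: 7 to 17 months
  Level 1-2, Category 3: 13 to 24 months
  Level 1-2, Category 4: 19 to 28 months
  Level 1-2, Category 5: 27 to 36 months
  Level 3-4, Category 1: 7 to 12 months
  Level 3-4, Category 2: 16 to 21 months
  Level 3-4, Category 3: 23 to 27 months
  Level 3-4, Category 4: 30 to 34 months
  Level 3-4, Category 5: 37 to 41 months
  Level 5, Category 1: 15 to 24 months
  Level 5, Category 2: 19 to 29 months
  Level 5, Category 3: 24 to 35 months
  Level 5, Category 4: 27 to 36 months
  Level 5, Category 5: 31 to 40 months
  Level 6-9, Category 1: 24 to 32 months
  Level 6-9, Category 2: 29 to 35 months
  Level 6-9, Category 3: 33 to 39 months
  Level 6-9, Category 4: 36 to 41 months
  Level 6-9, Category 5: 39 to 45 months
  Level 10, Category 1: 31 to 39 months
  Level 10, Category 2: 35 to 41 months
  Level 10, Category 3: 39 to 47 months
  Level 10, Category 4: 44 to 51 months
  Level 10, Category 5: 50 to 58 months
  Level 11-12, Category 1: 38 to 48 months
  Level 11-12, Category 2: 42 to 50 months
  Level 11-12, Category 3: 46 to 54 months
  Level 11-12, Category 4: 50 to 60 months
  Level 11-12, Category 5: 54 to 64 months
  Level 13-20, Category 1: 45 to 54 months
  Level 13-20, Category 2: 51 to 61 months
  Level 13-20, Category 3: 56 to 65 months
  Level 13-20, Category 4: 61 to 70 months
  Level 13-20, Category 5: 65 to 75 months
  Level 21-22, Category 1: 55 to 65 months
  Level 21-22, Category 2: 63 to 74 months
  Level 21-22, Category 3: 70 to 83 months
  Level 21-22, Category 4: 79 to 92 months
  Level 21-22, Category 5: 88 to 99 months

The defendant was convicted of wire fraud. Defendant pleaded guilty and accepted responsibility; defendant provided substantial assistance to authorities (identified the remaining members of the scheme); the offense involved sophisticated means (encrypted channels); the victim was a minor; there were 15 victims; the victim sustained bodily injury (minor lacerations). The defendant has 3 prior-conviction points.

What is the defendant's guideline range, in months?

23-27 months

Base offense level for wire fraud: 2.
S1 applies: 2 + 3 = 5.
S2 applies: 5 − 3 = 2.
S3 applies: 2 − 2 = 0.
S4 applies: 0 + 2 = 2.
S5 applies (level before this adjustment is 2 < 8, so +1): 2 + 1 = 3.
S6 applies (level before this adjustment is 3 < 14, so +1): 3 + 1 = 4.
Final offense level: 4.
Criminal history: 3 prior points → Category 3 (3-5).
Level 4 falls in the 3-4 band.
Grid: Level 3-4 × Category 3 = 23-27 months.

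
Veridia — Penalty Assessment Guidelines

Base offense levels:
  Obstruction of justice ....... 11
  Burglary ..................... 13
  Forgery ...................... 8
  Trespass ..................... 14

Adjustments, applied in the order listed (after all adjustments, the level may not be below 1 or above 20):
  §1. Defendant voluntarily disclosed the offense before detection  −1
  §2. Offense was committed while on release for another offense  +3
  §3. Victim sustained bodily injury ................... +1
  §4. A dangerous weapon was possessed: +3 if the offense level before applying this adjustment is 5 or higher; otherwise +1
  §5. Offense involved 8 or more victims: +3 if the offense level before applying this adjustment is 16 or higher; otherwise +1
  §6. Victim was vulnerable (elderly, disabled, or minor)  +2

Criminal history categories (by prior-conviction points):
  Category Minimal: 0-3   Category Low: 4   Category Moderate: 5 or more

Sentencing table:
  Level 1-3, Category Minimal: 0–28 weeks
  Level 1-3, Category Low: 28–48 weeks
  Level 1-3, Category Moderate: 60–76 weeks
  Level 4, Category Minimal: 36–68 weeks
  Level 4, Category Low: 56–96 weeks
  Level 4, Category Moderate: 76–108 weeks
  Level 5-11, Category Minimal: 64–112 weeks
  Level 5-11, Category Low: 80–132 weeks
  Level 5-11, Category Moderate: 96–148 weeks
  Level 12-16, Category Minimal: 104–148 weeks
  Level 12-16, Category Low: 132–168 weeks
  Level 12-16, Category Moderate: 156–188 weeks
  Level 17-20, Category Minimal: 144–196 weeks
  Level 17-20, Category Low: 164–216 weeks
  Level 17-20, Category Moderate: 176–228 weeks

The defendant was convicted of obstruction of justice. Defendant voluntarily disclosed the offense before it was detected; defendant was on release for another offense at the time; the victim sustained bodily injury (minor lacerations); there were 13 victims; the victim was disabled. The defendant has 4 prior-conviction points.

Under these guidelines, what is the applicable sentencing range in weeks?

164-216 weeks

Base offense level for obstruction of justice: 11.
§1 applies: 11 − 1 = 10.
§2 applies: 10 + 3 = 13.
§3 applies: 13 + 1 = 14.
§5 applies (level before this adjustment is 14 < 16, so +1): 14 + 1 = 15.
§6 applies: 15 + 2 = 17.
Final offense level: 17.
Criminal history: 4 prior points → Category Low (4).
Level 17 falls in the 17-20 band.
Grid: Level 17-20 × Category Low = 164-216 weeks.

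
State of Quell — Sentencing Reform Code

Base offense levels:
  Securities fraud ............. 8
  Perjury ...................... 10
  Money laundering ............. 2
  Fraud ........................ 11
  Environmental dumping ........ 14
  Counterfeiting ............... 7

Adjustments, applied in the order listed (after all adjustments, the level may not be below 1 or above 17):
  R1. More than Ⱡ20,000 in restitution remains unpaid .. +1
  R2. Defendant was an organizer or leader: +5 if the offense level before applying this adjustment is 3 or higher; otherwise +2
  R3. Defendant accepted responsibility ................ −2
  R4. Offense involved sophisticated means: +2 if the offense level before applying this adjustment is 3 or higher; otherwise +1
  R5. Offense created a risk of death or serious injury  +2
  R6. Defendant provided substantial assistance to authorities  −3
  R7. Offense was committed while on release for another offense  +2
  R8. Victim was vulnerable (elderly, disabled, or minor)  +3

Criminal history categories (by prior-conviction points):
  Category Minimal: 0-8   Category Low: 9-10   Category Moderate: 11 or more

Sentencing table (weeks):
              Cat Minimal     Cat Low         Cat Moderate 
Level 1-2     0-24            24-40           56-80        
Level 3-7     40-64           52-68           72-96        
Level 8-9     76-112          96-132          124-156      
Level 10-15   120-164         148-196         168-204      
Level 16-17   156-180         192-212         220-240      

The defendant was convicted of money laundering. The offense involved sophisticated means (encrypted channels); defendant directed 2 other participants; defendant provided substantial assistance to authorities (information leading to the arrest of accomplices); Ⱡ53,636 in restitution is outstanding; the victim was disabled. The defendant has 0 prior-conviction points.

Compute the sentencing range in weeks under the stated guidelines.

120-164 weeks

Base offense level for money laundering: 2.
R1 applies: 2 + 1 = 3.
R2 applies (level before this adjustment is 3 ≥ 3, so +5): 3 + 5 = 8.
R3 does not apply.
R4 applies (level before this adjustment is 8 ≥ 3, so +2): 8 + 2 = 10.
R6 applies: 10 − 3 = 7.
R8 applies: 7 + 3 = 10.
Final offense level: 10.
Criminal history: 0 prior points → Category Minimal (0-8).
Level 10 falls in the 10-15 band.
Grid: Level 10-15 × Category Minimal = 120-164 weeks.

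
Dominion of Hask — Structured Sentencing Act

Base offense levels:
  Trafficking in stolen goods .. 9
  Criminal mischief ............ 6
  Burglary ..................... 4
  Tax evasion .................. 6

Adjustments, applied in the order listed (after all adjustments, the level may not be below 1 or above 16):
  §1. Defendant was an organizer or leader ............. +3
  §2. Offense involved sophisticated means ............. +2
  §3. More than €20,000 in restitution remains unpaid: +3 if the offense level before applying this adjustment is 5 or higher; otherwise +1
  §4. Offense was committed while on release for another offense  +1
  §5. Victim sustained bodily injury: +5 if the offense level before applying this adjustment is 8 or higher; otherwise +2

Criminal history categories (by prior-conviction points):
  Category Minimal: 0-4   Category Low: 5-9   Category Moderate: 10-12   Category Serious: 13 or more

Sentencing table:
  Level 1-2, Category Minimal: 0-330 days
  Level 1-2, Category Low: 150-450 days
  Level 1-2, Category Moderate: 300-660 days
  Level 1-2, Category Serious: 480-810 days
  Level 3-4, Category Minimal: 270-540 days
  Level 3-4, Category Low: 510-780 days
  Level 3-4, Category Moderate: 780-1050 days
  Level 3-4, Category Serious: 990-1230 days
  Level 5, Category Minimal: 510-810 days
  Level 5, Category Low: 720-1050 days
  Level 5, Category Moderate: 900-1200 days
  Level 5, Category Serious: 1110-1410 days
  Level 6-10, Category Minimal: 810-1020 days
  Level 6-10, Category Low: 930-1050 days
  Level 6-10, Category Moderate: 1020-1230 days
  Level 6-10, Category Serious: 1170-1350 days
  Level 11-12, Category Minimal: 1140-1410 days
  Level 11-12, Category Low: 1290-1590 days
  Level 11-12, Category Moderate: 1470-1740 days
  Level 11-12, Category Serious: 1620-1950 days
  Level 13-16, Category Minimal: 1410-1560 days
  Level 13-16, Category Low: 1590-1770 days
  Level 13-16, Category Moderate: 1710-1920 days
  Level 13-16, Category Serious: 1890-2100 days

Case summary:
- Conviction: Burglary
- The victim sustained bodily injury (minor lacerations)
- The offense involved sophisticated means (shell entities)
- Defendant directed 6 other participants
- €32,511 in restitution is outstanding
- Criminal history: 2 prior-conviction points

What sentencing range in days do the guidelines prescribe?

1410-1560 days

Base offense level for burglary: 4.
§1 applies: 4 + 3 = 7.
§2 applies: 7 + 2 = 9.
§3 applies (level before this adjustment is 9 ≥ 5, so +3): 9 + 3 = 12.
§4 does not apply.
§5 applies (level before this adjustment is 12 ≥ 8, so +5): 12 + 5 = 17.
Level 17 exceeds the maximum of 16; capped at 16.
Final offense level: 16.
Criminal history: 2 prior points → Category Minimal (0-4).
Level 16 falls in the 13-16 band.
Grid: Level 13-16 × Category Minimal = 1410-1560 days.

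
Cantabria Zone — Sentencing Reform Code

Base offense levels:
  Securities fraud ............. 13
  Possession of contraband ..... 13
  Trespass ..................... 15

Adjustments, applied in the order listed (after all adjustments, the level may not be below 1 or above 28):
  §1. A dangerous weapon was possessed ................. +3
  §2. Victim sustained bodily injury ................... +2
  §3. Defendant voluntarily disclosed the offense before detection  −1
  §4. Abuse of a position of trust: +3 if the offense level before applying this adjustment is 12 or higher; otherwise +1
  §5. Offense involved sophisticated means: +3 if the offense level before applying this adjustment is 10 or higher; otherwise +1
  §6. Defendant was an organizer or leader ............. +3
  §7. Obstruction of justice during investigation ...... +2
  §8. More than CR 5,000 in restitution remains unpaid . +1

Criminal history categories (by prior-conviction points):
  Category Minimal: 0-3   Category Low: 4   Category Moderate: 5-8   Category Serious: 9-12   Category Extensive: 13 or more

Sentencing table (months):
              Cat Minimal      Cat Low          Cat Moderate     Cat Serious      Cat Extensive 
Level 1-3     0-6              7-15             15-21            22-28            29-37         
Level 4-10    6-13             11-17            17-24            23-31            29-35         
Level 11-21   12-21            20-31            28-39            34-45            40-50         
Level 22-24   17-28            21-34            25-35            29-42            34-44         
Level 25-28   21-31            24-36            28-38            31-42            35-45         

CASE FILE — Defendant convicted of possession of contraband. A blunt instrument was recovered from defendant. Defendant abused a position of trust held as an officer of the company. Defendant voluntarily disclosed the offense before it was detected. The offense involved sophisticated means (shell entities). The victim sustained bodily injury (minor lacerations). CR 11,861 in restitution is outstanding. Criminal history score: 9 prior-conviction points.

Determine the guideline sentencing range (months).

Base offense level for possession of contraband: 13.
§1 applies: 13 + 3 = 16.
§2 applies: 16 + 2 = 18.
§3 applies: 18 − 1 = 17.
§4 applies (level before this adjustment is 17 ≥ 12, so +3): 17 + 3 = 20.
§5 applies (level before this adjustment is 20 ≥ 10, so +3): 20 + 3 = 23.
§8 applies: 23 + 1 = 24.
Final offense level: 24.
Criminal history: 9 prior points → Category Serious (9-12).
Level 24 falls in the 22-24 band.
Grid: Level 22-24 × Category Serious = 29-42 months.

29-42 months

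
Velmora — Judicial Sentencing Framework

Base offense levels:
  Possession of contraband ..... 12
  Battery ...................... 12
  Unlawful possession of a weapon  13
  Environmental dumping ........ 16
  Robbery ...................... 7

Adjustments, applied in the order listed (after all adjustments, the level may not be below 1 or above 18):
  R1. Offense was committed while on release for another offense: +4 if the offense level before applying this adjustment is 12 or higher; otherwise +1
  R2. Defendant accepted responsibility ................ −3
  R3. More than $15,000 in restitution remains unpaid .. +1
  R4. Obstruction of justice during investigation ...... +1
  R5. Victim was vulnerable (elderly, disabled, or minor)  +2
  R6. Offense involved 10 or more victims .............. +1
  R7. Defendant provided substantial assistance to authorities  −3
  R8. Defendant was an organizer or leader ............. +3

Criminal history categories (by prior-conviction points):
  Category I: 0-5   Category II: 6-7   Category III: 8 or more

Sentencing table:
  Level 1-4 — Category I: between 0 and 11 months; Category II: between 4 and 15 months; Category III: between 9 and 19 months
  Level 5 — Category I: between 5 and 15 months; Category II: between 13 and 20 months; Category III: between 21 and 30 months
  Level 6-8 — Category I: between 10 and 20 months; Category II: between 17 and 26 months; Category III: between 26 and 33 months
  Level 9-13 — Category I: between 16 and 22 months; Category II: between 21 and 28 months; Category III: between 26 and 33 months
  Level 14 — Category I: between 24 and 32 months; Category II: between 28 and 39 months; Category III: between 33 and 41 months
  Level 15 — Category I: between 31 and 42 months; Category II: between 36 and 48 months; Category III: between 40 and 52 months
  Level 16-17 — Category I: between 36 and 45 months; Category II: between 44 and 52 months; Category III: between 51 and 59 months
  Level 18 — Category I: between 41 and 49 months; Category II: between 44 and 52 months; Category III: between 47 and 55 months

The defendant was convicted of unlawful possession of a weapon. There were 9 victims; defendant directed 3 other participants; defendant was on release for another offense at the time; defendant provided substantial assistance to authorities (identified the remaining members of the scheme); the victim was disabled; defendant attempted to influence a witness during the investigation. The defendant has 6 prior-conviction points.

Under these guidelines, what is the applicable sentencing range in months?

Base offense level for unlawful possession of a weapon: 13.
R1 applies (level before this adjustment is 13 ≥ 12, so +4): 13 + 4 = 17.
R2 does not apply.
R3 does not apply.
R4 applies: 17 + 1 = 18.
R5 applies: 18 + 2 = 20.
R7 applies: 20 − 3 = 17.
R8 applies: 17 + 3 = 20.
Level 20 exceeds the maximum of 18; capped at 18.
Final offense level: 18.
Criminal history: 6 prior points → Category II (6-7).
Level 18 falls in the 18 band.
Grid: Level 18 × Category II = 44-52 months.

44-52 months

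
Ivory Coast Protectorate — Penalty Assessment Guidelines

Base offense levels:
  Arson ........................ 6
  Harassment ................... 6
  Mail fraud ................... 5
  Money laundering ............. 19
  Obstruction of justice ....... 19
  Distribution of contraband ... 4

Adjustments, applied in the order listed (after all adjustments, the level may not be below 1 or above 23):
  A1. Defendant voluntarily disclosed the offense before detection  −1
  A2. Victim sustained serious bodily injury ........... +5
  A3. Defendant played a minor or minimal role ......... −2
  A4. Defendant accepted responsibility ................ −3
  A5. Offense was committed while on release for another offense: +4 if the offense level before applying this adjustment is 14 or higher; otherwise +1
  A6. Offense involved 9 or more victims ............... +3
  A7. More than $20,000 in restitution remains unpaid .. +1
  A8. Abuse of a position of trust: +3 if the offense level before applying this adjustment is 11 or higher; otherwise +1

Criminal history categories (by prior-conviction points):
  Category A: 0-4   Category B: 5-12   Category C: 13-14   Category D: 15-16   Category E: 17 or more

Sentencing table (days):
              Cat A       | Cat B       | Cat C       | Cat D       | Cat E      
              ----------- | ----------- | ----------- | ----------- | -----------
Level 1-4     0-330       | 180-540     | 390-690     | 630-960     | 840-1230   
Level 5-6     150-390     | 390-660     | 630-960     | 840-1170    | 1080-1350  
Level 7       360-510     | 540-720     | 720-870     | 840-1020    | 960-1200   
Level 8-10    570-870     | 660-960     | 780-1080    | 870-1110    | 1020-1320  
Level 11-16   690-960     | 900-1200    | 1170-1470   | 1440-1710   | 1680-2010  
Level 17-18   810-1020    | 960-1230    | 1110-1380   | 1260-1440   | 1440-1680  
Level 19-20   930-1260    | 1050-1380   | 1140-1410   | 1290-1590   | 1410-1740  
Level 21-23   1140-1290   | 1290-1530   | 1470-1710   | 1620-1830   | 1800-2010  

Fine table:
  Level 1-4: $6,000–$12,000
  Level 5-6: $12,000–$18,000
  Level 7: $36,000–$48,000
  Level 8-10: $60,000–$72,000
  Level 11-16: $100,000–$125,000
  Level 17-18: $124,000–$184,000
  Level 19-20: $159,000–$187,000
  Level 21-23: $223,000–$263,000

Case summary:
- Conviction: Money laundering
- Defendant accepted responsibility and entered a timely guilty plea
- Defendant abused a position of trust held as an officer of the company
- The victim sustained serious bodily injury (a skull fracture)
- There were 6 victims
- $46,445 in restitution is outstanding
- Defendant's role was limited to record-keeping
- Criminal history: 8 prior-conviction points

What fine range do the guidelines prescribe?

Base offense level for money laundering: 19.
A1 does not apply.
A2 applies: 19 + 5 = 24.
A3 applies: 24 − 2 = 22.
A4 applies: 22 − 3 = 19.
A7 applies: 19 + 1 = 20.
A8 applies (level before this adjustment is 20 ≥ 11, so +3): 20 + 3 = 23.
Final offense level: 23.
Level 23 falls in the 21-23 band.
Fine table: Level 21-23 → $223,000–$263,000.

$223,000–$263,000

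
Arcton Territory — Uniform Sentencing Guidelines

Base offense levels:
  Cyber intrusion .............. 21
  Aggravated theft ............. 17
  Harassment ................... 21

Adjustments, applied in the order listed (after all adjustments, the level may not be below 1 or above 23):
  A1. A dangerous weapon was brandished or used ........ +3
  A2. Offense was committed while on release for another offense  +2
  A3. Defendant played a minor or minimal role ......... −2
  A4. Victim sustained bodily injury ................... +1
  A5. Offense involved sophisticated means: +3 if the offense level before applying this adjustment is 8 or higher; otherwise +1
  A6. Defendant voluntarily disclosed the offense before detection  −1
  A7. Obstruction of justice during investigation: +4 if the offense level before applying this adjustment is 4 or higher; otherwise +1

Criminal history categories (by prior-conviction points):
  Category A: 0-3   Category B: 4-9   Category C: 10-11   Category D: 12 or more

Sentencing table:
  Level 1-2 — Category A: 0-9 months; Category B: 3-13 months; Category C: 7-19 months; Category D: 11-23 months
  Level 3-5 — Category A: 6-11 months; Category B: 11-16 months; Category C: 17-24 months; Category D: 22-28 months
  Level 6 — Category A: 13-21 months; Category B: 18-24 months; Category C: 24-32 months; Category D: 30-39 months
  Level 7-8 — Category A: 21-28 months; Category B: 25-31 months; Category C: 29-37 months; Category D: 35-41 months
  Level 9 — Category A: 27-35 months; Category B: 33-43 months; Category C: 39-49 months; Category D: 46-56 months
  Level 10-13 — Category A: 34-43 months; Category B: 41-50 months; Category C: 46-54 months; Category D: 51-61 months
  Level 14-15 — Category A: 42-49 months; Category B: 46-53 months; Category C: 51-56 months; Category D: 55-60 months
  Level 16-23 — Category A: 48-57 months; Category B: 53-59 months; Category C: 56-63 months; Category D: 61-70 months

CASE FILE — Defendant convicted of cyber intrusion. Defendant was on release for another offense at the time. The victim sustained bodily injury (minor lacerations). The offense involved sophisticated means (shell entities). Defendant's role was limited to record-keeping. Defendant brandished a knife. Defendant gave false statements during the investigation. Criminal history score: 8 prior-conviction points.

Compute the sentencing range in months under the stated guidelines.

53-59 months

Base offense level for cyber intrusion: 21.
A1 applies: 21 + 3 = 24.
A2 applies: 24 + 2 = 26.
A3 applies: 26 − 2 = 24.
A4 applies: 24 + 1 = 25.
A5 applies (level before this adjustment is 25 ≥ 8, so +3): 25 + 3 = 28.
A6 does not apply.
A7 applies (level before this adjustment is 28 ≥ 4, so +4): 28 + 4 = 32.
Level 32 exceeds the maximum of 23; capped at 23.
Final offense level: 23.
Criminal history: 8 prior points → Category B (4-9).
Level 23 falls in the 16-23 band.
Grid: Level 16-23 × Category B = 53-59 months.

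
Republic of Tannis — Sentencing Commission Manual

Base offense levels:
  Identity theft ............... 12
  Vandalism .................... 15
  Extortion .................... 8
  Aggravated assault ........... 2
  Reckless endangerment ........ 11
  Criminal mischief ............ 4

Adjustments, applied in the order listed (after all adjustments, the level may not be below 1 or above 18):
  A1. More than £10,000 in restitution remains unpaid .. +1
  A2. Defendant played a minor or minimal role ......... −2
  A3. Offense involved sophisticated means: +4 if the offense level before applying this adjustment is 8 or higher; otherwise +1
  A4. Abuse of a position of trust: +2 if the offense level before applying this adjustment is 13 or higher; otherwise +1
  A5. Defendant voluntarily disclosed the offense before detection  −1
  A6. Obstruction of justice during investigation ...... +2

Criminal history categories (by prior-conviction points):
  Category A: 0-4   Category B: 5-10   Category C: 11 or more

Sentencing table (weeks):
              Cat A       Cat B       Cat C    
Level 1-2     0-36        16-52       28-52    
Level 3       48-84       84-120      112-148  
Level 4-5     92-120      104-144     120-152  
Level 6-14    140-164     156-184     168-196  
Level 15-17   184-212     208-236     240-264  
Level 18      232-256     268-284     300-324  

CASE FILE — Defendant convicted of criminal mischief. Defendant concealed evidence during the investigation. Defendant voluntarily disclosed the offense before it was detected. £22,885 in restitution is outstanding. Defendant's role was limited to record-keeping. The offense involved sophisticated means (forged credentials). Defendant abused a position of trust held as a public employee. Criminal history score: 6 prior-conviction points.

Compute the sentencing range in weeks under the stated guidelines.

Base offense level for criminal mischief: 4.
A1 applies: 4 + 1 = 5.
A2 applies: 5 − 2 = 3.
A3 applies (level before this adjustment is 3 < 8, so +1): 3 + 1 = 4.
A4 applies (level before this adjustment is 4 < 13, so +1): 4 + 1 = 5.
A5 applies: 5 − 1 = 4.
A6 applies: 4 + 2 = 6.
Final offense level: 6.
Criminal history: 6 prior points → Category B (5-10).
Level 6 falls in the 6-14 band.
Grid: Level 6-14 × Category B = 156-184 weeks.

156-184 weeks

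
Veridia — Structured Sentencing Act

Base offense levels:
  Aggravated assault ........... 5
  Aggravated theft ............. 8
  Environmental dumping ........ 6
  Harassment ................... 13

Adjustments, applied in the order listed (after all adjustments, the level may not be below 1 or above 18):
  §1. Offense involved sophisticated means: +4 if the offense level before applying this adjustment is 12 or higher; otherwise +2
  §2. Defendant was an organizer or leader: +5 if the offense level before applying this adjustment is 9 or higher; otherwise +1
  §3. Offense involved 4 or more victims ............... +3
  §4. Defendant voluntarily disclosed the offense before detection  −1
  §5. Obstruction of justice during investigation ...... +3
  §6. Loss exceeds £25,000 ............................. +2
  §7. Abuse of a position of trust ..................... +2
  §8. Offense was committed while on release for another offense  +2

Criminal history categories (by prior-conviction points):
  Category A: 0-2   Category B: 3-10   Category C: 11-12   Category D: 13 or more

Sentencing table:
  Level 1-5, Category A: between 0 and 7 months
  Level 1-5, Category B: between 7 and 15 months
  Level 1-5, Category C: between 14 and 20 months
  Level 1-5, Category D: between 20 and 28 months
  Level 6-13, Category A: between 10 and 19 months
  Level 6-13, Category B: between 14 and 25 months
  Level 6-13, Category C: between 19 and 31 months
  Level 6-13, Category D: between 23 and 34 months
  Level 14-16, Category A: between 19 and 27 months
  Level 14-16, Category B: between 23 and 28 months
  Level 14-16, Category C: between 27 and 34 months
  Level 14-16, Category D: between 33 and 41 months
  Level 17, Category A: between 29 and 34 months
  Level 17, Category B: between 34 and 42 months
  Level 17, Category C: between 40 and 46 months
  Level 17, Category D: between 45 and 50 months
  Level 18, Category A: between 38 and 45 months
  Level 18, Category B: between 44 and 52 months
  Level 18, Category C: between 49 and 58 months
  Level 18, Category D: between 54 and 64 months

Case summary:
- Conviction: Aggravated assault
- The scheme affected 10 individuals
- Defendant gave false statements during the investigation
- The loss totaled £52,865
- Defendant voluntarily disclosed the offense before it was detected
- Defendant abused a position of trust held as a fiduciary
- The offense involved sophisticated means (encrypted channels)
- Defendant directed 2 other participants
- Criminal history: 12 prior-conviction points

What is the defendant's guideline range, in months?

Base offense level for aggravated assault: 5.
§1 applies (level before this adjustment is 5 < 12, so +2): 5 + 2 = 7.
§2 applies (level before this adjustment is 7 < 9, so +1): 7 + 1 = 8.
§3 applies: 8 + 3 = 11.
§4 applies: 11 − 1 = 10.
§5 applies: 10 + 3 = 13.
§6 applies: 13 + 2 = 15.
§7 applies: 15 + 2 = 17.
§8 does not apply.
Final offense level: 17.
Criminal history: 12 prior points → Category C (11-12).
Level 17 falls in the 17 band.
Grid: Level 17 × Category C = 40-46 months.

40-46 months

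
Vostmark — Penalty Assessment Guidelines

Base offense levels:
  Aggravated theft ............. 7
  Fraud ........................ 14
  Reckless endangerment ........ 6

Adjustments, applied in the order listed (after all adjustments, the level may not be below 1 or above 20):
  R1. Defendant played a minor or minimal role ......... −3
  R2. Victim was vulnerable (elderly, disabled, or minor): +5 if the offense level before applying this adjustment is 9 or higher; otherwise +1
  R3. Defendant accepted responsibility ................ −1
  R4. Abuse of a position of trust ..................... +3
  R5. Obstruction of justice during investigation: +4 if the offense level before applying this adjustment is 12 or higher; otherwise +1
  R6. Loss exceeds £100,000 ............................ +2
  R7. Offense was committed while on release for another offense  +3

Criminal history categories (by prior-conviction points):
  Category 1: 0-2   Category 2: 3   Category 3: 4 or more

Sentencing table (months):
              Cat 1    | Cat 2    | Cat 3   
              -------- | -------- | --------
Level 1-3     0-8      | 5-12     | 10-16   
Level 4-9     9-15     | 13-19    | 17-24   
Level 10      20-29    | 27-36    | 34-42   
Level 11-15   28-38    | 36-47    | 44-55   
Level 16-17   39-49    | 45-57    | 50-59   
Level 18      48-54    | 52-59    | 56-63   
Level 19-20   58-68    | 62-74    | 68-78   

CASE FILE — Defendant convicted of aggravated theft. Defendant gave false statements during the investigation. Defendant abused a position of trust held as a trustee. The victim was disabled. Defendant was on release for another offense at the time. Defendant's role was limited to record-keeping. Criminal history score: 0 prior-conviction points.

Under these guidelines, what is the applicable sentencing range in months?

28-38 months

Base offense level for aggravated theft: 7.
R1 applies: 7 − 3 = 4.
R2 applies (level before this adjustment is 4 < 9, so +1): 4 + 1 = 5.
R4 applies: 5 + 3 = 8.
R5 applies (level before this adjustment is 8 < 12, so +1): 8 + 1 = 9.
R6 does not apply.
R7 applies: 9 + 3 = 12.
Final offense level: 12.
Criminal history: 0 prior points → Category 1 (0-2).
Level 12 falls in the 11-15 band.
Grid: Level 11-15 × Category 1 = 28-38 months.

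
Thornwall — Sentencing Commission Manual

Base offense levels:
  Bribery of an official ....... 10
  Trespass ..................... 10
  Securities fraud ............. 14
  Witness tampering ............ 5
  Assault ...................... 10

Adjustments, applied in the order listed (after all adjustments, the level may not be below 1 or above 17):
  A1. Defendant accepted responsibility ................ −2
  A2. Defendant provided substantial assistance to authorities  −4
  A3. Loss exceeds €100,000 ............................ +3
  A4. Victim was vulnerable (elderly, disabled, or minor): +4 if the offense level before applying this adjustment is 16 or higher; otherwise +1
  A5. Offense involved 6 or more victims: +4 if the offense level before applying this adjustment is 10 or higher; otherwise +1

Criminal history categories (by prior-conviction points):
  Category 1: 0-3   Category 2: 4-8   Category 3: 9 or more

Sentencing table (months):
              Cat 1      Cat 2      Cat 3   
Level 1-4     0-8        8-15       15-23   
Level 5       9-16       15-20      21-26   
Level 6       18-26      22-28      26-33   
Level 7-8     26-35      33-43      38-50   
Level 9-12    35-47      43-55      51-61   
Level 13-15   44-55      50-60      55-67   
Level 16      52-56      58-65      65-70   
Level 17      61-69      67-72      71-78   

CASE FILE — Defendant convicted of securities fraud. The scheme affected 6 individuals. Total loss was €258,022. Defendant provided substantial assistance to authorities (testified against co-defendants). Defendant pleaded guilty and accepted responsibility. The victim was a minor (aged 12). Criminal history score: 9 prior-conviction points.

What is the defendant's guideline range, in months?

Base offense level for securities fraud: 14.
A1 applies: 14 − 2 = 12.
A2 applies: 12 − 4 = 8.
A3 applies: 8 + 3 = 11.
A4 applies (level before this adjustment is 11 < 16, so +1): 11 + 1 = 12.
A5 applies (level before this adjustment is 12 ≥ 10, so +4): 12 + 4 = 16.
Final offense level: 16.
Criminal history: 9 prior points → Category 3 (9+).
Level 16 falls in the 16 band.
Grid: Level 16 × Category 3 = 65-70 months.

65-70 months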